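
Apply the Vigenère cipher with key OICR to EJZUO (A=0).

Repeat the key across the message: OICRO
E(4)+O(14): 18 → S
J(9)+I(8): 17 → R
Z(25)+C(2): 27≡1 → B
U(20)+R(17): 37≡11 → L
O(14)+O(14): 28≡2 → C

SRBLC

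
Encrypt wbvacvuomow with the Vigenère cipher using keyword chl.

yigcjgwvxqd

Repeat the key across the message: chlchlchlch
w(22)+c(2): 24 → y
b(1)+h(7): 8 → i
v(21)+l(11): 32≡6 → g
a(0)+c(2): 2 → c
c(2)+h(7): 9 → j
v(21)+l(11): 32≡6 → g
u(20)+c(2): 22 → w
o(14)+h(7): 21 → v
m(12)+l(11): 23 → x
o(14)+c(2): 16 → q
w(22)+h(7): 29≡3 → d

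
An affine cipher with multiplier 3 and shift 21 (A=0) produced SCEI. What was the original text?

ZLDN

The inverse of 3 mod 26 is 9, since 3·9=27≡1. Apply D(y)=9·(y−21) mod 26:
S(18): 9·(18−21)=-27≡25 → Z
C(2): 9·(2−21)=-171≡11 → L
E(4): 9·(4−21)=-153≡3 → D
I(8): 9·(8−21)=-117≡13 → N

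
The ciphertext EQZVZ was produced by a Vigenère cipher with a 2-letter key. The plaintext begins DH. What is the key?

Subtract each crib letter from the matching ciphertext letter (mod 26):
E(4)−D(3)=1 → B
Q(16)−H(7)=9 → J

BJ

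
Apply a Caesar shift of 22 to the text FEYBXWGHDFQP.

BAUXTSCDZBML

F(5): 5+22=27≡1 → B
E(4): 4+22=26≡0 → A
Y(24): 24+22=46≡20 → U
B(1): 1+22=23 → X
X(23): 23+22=45≡19 → T
W(22): 22+22=44≡18 → S
G(6): 6+22=28≡2 → C
H(7): 7+22=29≡3 → D
D(3): 3+22=25 → Z
F(5): 5+22=27≡1 → B
Q(16): 16+22=38≡12 → M
P(15): 15+22=37≡11 → L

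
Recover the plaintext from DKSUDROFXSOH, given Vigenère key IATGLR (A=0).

VKZOSAGFEMDQ

Repeat the key across the ciphertext: IATGLRIATGLR
D(3)−I(8): -5≡21 → V
K(10)−A(0): 10 → K
S(18)−T(19): -1≡25 → Z
U(20)−G(6): 14 → O
D(3)−L(11): -8≡18 → S
R(17)−R(17): 0 → A
O(14)−I(8): 6 → G
F(5)−A(0): 5 → F
X(23)−T(19): 4 → E
S(18)−G(6): 12 → M
O(14)−L(11): 3 → D
H(7)−R(17): -10≡16 → Q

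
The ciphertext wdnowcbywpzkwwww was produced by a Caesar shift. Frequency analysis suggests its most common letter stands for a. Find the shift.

22

The most frequent ciphertext letter is w (appears 7 times).
w is position 22; a is position 0.
Shift = 22.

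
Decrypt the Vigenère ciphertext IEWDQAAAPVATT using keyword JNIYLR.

Repeat the key across the ciphertext: JNIYLRJNIYLRJ
I(8)−J(9): -1≡25 → Z
E(4)−N(13): -9≡17 → R
W(22)−I(8): 14 → O
D(3)−Y(24): -21≡5 → F
Q(16)−L(11): 5 → F
A(0)−R(17): -17≡9 → J
A(0)−J(9): -9≡17 → R
A(0)−N(13): -13≡13 → N
P(15)−I(8): 7 → H
V(21)−Y(24): -3≡23 → X
A(0)−L(11): -11≡15 → P
T(19)−R(17): 2 → C
T(19)−J(9): 10 → K

ZROFFJRNHXPCK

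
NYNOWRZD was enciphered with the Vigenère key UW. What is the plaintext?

Repeat the key across the ciphertext: UWUWUWUW
N(13)−U(20): -7≡19 → T
Y(24)−W(22): 2 → C
N(13)−U(20): -7≡19 → T
O(14)−W(22): -8≡18 → S
W(22)−U(20): 2 → C
R(17)−W(22): -5≡21 → V
Z(25)−U(20): 5 → F
D(3)−W(22): -19≡7 → H

TCTSCVFH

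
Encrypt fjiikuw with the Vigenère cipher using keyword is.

nbqasme

Repeat the key across the message: isisisi
f(5)+i(8): 13 → n
j(9)+s(18): 27≡1 → b
i(8)+i(8): 16 → q
i(8)+s(18): 26≡0 → a
k(10)+i(8): 18 → s
u(20)+s(18): 38≡12 → m
w(22)+i(8): 30≡4 → e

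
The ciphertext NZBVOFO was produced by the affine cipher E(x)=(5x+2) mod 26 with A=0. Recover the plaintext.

The inverse of 5 mod 26 is 21, since 5·21=105≡1. Apply D(y)=21·(y−2) mod 26:
N(13): 21·(13−2)=231≡23 → X
Z(25): 21·(25−2)=483≡15 → P
B(1): 21·(1−2)=-21≡5 → F
V(21): 21·(21−2)=399≡9 → J
O(14): 21·(14−2)=252≡18 → S
F(5): 21·(5−2)=63≡11 → L
O(14): 21·(14−2)=252≡18 → S

XPFJSLS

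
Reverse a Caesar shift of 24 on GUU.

G(6): 6−24=-18≡8 → I
U(20): 20−24=-4≡22 → W
U(20): 20−24=-4≡22 → W

IWW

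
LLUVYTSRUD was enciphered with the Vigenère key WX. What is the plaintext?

POYYCWWUYG

Repeat the key across the ciphertext: WXWXWXWXWX
L(11)−W(22): -11≡15 → P
L(11)−X(23): -12≡14 → O
U(20)−W(22): -2≡24 → Y
V(21)−X(23): -2≡24 → Y
Y(24)−W(22): 2 → C
T(19)−X(23): -4≡22 → W
S(18)−W(22): -4≡22 → W
R(17)−X(23): -6≡20 → U
U(20)−W(22): -2≡24 → Y
D(3)−X(23): -20≡6 → G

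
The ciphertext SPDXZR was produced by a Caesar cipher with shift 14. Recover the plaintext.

EBPJLD

S(18): 18−14=4 → E
P(15): 15−14=1 → B
D(3): 3−14=-11≡15 → P
X(23): 23−14=9 → J
Z(25): 25−14=11 → L
R(17): 17−14=3 → D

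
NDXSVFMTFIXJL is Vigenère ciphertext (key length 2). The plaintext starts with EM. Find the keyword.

JR

Subtract each crib letter from the matching ciphertext letter (mod 26):
N(13)−E(4)=9 → J
D(3)−M(12)=-9≡17 → R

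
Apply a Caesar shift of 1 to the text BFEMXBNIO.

B(1): 1+1=2 → C
F(5): 5+1=6 → G
E(4): 4+1=5 → F
M(12): 12+1=13 → N
X(23): 23+1=24 → Y
B(1): 1+1=2 → C
N(13): 13+1=14 → O
I(8): 8+1=9 → J
O(14): 14+1=15 → P

CGFNYCOJP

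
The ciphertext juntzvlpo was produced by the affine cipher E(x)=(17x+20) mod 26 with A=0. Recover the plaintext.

The inverse of 17 mod 26 is 23, since 17·23=391≡1. Apply D(y)=23·(y−20) mod 26:
j(9): 23·(9−20)=-253≡7 → h
u(20): 23·(20−20)=0 → a
n(13): 23·(13−20)=-161≡21 → v
t(19): 23·(19−20)=-23≡3 → d
z(25): 23·(25−20)=115≡11 → l
v(21): 23·(21−20)=23 → x
l(11): 23·(11−20)=-207≡1 → b
p(15): 23·(15−20)=-115≡15 → p
o(14): 23·(14−20)=-138≡18 → s

havdlxbps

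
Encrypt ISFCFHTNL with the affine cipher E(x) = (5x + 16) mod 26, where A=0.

ECPAPZHDT

I(8): 5·8+16=56≡4 → E
S(18): 5·18+16=106≡2 → C
F(5): 5·5+16=41≡15 → P
C(2): 5·2+16=26≡0 → A
F(5): 5·5+16=41≡15 → P
H(7): 5·7+16=51≡25 → Z
T(19): 5·19+16=111≡7 → H
N(13): 5·13+16=81≡3 → D
L(11): 5·11+16=71≡19 → T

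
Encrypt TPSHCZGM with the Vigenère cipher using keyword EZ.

XOWGGYKL

Repeat the key across the message: EZEZEZEZ
T(19)+E(4): 23 → X
P(15)+Z(25): 40≡14 → O
S(18)+E(4): 22 → W
H(7)+Z(25): 32≡6 → G
C(2)+E(4): 6 → G
Z(25)+Z(25): 50≡24 → Y
G(6)+E(4): 10 → K
M(12)+Z(25): 37≡11 → L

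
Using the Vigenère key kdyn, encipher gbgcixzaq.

Repeat the key across the message: kdynkdynk
g(6)+k(10): 16 → q
b(1)+d(3): 4 → e
g(6)+y(24): 30≡4 → e
c(2)+n(13): 15 → p
i(8)+k(10): 18 → s
x(23)+d(3): 26≡0 → a
z(25)+y(24): 49≡23 → x
a(0)+n(13): 13 → n
q(16)+k(10): 26≡0 → a

qeepsaxna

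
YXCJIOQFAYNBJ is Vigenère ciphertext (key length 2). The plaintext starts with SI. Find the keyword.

Subtract each crib letter from the matching ciphertext letter (mod 26):
Y(24)−S(18)=6 → G
X(23)−I(8)=15 → P

GP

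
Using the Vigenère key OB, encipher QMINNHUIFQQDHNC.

Repeat the key across the message: OBOBOBOBOBOBOBO
Q(16)+O(14): 30≡4 → E
M(12)+B(1): 13 → N
I(8)+O(14): 22 → W
N(13)+B(1): 14 → O
N(13)+O(14): 27≡1 → B
H(7)+B(1): 8 → I
U(20)+O(14): 34≡8 → I
I(8)+B(1): 9 → J
F(5)+O(14): 19 → T
Q(16)+B(1): 17 → R
Q(16)+O(14): 30≡4 → E
D(3)+B(1): 4 → E
H(7)+O(14): 21 → V
N(13)+B(1): 14 → O
C(2)+O(14): 16 → Q

ENWOBIIJTREEVOQ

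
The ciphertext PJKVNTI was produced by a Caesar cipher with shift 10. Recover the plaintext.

P(15): 15−10=5 → F
J(9): 9−10=-1≡25 → Z
K(10): 10−10=0 → A
V(21): 21−10=11 → L
N(13): 13−10=3 → D
T(19): 19−10=9 → J
I(8): 8−10=-2≡24 → Y

FZALDJY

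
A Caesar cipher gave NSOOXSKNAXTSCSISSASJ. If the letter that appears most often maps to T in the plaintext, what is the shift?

The most frequent ciphertext letter is S (appears 7 times).
S is position 18; T is position 19.
Shift = -1≡25.

25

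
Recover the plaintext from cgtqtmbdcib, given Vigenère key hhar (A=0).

vztzmfbmvbb

Repeat the key across the ciphertext: hharhharhha
c(2)−h(7): -5≡21 → v
g(6)−h(7): -1≡25 → z
t(19)−a(0): 19 → t
q(16)−r(17): -1≡25 → z
t(19)−h(7): 12 → m
m(12)−h(7): 5 → f
b(1)−a(0): 1 → b
d(3)−r(17): -14≡12 → m
c(2)−h(7): -5≡21 → v
i(8)−h(7): 1 → b
b(1)−a(0): 1 → b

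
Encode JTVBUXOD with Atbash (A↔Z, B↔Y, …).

J(9) → Q(16)
T(19) → G(6)
V(21) → E(4)
B(1) → Y(24)
U(20) → F(5)
X(23) → C(2)
O(14) → L(11)
D(3) → W(22)

QGEYFCLW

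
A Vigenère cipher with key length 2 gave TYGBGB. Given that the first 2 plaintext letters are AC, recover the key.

Subtract each crib letter from the matching ciphertext letter (mod 26):
T(19)−A(0)=19 → T
Y(24)−C(2)=22 → W

TW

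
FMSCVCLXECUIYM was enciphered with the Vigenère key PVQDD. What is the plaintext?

Repeat the key across the ciphertext: PVQDDPVQDDPVQD
F(5)−P(15): -10≡16 → Q
M(12)−V(21): -9≡17 → R
S(18)−Q(16): 2 → C
C(2)−D(3): -1≡25 → Z
V(21)−D(3): 18 → S
C(2)−P(15): -13≡13 → N
L(11)−V(21): -10≡16 → Q
X(23)−Q(16): 7 → H
E(4)−D(3): 1 → B
C(2)−D(3): -1≡25 → Z
U(20)−P(15): 5 → F
I(8)−V(21): -13≡13 → N
Y(24)−Q(16): 8 → I
M(12)−D(3): 9 → J

QRCZSNQHBZFNIJ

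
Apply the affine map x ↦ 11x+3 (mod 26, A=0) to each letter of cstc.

c(2): 11·2+3=25 → z
s(18): 11·18+3=201≡19 → t
t(19): 11·19+3=212≡4 → e
c(2): 11·2+3=25 → z

ztez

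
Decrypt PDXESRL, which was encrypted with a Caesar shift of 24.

RFZGUTN

P(15): 15−24=-9≡17 → R
D(3): 3−24=-21≡5 → F
X(23): 23−24=-1≡25 → Z
E(4): 4−24=-20≡6 → G
S(18): 18−24=-6≡20 → U
R(17): 17−24=-7≡19 → T
L(11): 11−24=-13≡13 → N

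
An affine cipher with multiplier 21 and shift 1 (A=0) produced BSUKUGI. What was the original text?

The inverse of 21 mod 26 is 5, since 21·5=105≡1. Apply D(y)=5·(y−1) mod 26:
B(1): 5·(1−1)=0 → A
S(18): 5·(18−1)=85≡7 → H
U(20): 5·(20−1)=95≡17 → R
K(10): 5·(10−1)=45≡19 → T
U(20): 5·(20−1)=95≡17 → R
G(6): 5·(6−1)=25 → Z
I(8): 5·(8−1)=35≡9 → J

AHRTRZJ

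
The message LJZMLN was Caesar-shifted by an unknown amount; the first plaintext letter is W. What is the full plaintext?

WUKXWY

From the crib: L(11)−W(22)=-11≡15, so the shift is 15.
Subtract 15 from each ciphertext letter:
L(11): 11−15=-4≡22 → W
J(9): 9−15=-6≡20 → U
Z(25): 25−15=10 → K
M(12): 12−15=-3≡23 → X
L(11): 11−15=-4≡22 → W
N(13): 13−15=-2≡24 → Y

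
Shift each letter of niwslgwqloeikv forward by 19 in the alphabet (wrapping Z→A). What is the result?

n(13): 13+19=32≡6 → g
i(8): 8+19=27≡1 → b
w(22): 22+19=41≡15 → p
s(18): 18+19=37≡11 → l
l(11): 11+19=30≡4 → e
g(6): 6+19=25 → z
w(22): 22+19=41≡15 → p
q(16): 16+19=35≡9 → j
l(11): 11+19=30≡4 → e
o(14): 14+19=33≡7 → h
e(4): 4+19=23 → x
i(8): 8+19=27≡1 → b
k(10): 10+19=29≡3 → d
v(21): 21+19=40≡14 → o

gbplezpjehxbdo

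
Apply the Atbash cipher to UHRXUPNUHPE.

U(20) → F(5)
H(7) → S(18)
R(17) → I(8)
X(23) → C(2)
U(20) → F(5)
P(15) → K(10)
N(13) → M(12)
U(20) → F(5)
H(7) → S(18)
P(15) → K(10)
E(4) → V(21)

FSICFKMFSKV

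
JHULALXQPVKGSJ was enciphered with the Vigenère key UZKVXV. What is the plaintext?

PIKQDQDRFANLYK

Repeat the key across the ciphertext: UZKVXVUZKVXVUZ
J(9)−U(20): -11≡15 → P
H(7)−Z(25): -18≡8 → I
U(20)−K(10): 10 → K
L(11)−V(21): -10≡16 → Q
A(0)−X(23): -23≡3 → D
L(11)−V(21): -10≡16 → Q
X(23)−U(20): 3 → D
Q(16)−Z(25): -9≡17 → R
P(15)−K(10): 5 → F
V(21)−V(21): 0 → A
K(10)−X(23): -13≡13 → N
G(6)−V(21): -15≡11 → L
S(18)−U(20): -2≡24 → Y
J(9)−Z(25): -16≡10 → K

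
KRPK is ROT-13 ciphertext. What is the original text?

XECX

K(10): 10−13=-3≡23 → X
R(17): 17−13=4 → E
P(15): 15−13=2 → C
K(10): 10−13=-3≡23 → X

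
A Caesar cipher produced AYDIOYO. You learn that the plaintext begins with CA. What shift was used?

From the crib: A(0)−C(2)=-2≡24, so the shift is 24.

24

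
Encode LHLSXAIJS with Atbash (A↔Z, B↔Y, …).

L(11) → O(14)
H(7) → S(18)
L(11) → O(14)
S(18) → H(7)
X(23) → C(2)
A(0) → Z(25)
I(8) → R(17)
J(9) → Q(16)
S(18) → H(7)

OSOHCZRQH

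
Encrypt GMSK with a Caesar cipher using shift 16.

G(6): 6+16=22 → W
M(12): 12+16=28≡2 → C
S(18): 18+16=34≡8 → I
K(10): 10+16=26≡0 → A

WCIA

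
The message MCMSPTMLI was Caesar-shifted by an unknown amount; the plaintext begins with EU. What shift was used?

From the crib: M(12)−E(4)=8, so the shift is 8.

8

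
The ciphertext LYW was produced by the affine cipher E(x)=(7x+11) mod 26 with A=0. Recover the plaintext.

The inverse of 7 mod 26 is 15, since 7·15=105≡1. Apply D(y)=15·(y−11) mod 26:
L(11): 15·(11−11)=0 → A
Y(24): 15·(24−11)=195≡13 → N
W(22): 15·(22−11)=165≡9 → J

ANJ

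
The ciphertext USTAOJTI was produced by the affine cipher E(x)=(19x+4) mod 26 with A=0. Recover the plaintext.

The inverse of 19 mod 26 is 11, since 19·11=209≡1. Apply D(y)=11·(y−4) mod 26:
U(20): 11·(20−4)=176≡20 → U
S(18): 11·(18−4)=154≡24 → Y
T(19): 11·(19−4)=165≡9 → J
A(0): 11·(0−4)=-44≡8 → I
O(14): 11·(14−4)=110≡6 → G
J(9): 11·(9−4)=55≡3 → D
T(19): 11·(19−4)=165≡9 → J
I(8): 11·(8−4)=44≡18 → S

UYJIGDJS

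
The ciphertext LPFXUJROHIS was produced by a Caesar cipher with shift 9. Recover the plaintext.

L(11): 11−9=2 → C
P(15): 15−9=6 → G
F(5): 5−9=-4≡22 → W
X(23): 23−9=14 → O
U(20): 20−9=11 → L
J(9): 9−9=0 → A
R(17): 17−9=8 → I
O(14): 14−9=5 → F
H(7): 7−9=-2≡24 → Y
I(8): 8−9=-1≡25 → Z
S(18): 18−9=9 → J

CGWOLAIFYZJ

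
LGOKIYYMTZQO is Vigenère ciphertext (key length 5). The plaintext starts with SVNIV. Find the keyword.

TLBCN

Subtract each crib letter from the matching ciphertext letter (mod 26):
L(11)−S(18)=-7≡19 → T
G(6)−V(21)=-15≡11 → L
O(14)−N(13)=1 → B
K(10)−I(8)=2 → C
I(8)−V(21)=-13≡13 → N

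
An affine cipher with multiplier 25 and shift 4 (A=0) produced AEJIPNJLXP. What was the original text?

EAVWPRVTHP

The inverse of 25 mod 26 is 25, since 25·25=625≡1. Apply D(y)=25·(y−4) mod 26:
A(0): 25·(0−4)=-100≡4 → E
E(4): 25·(4−4)=0 → A
J(9): 25·(9−4)=125≡21 → V
I(8): 25·(8−4)=100≡22 → W
P(15): 25·(15−4)=275≡15 → P
N(13): 25·(13−4)=225≡17 → R
J(9): 25·(9−4)=125≡21 → V
L(11): 25·(11−4)=175≡19 → T
X(23): 25·(23−4)=475≡7 → H
P(15): 25·(15−4)=275≡15 → P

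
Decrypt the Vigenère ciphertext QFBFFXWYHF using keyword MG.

EZPZTRKSVZ

Repeat the key across the ciphertext: MGMGMGMGMG
Q(16)−M(12): 4 → E
F(5)−G(6): -1≡25 → Z
B(1)−M(12): -11≡15 → P
F(5)−G(6): -1≡25 → Z
F(5)−M(12): -7≡19 → T
X(23)−G(6): 17 → R
W(22)−M(12): 10 → K
Y(24)−G(6): 18 → S
H(7)−M(12): -5≡21 → V
F(5)−G(6): -1≡25 → Z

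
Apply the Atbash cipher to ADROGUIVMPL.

A(0) → Z(25)
D(3) → W(22)
R(17) → I(8)
O(14) → L(11)
G(6) → T(19)
U(20) → F(5)
I(8) → R(17)
V(21) → E(4)
M(12) → N(13)
P(15) → K(10)
L(11) → O(14)

ZWILTFRENKO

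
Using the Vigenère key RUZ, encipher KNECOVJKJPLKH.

Repeat the key across the message: RUZRUZRUZRUZR
K(10)+R(17): 27≡1 → B
N(13)+U(20): 33≡7 → H
E(4)+Z(25): 29≡3 → D
C(2)+R(17): 19 → T
O(14)+U(20): 34≡8 → I
V(21)+Z(25): 46≡20 → U
J(9)+R(17): 26≡0 → A
K(10)+U(20): 30≡4 → E
J(9)+Z(25): 34≡8 → I
P(15)+R(17): 32≡6 → G
L(11)+U(20): 31≡5 → F
K(10)+Z(25): 35≡9 → J
H(7)+R(17): 24 → Y

BHDTIUAEIGFJY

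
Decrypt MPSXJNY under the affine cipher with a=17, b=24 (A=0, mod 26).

The inverse of 17 mod 26 is 23, since 17·23=391≡1. Apply D(y)=23·(y−24) mod 26:
M(12): 23·(12−24)=-276≡10 → K
P(15): 23·(15−24)=-207≡1 → B
S(18): 23·(18−24)=-138≡18 → S
X(23): 23·(23−24)=-23≡3 → D
J(9): 23·(9−24)=-345≡19 → T
N(13): 23·(13−24)=-253≡7 → H
Y(24): 23·(24−24)=0 → A

KBSDTHA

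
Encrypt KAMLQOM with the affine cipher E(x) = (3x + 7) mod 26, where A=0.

K(10): 3·10+7=37≡11 → L
A(0): 3·0+7=7 → H
M(12): 3·12+7=43≡17 → R
L(11): 3·11+7=40≡14 → O
Q(16): 3·16+7=55≡3 → D
O(14): 3·14+7=49≡23 → X
M(12): 3·12+7=43≡17 → R

LHRODXR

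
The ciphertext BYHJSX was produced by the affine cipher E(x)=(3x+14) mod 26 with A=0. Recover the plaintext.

NMPHKD

The inverse of 3 mod 26 is 9, since 3·9=27≡1. Apply D(y)=9·(y−14) mod 26:
B(1): 9·(1−14)=-117≡13 → N
Y(24): 9·(24−14)=90≡12 → M
H(7): 9·(7−14)=-63≡15 → P
J(9): 9·(9−14)=-45≡7 → H
S(18): 9·(18−14)=36≡10 → K
X(23): 9·(23−14)=81≡3 → D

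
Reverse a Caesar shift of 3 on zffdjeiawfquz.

z(25): 25−3=22 → w
f(5): 5−3=2 → c
f(5): 5−3=2 → c
d(3): 3−3=0 → a
j(9): 9−3=6 → g
e(4): 4−3=1 → b
i(8): 8−3=5 → f
a(0): 0−3=-3≡23 → x
w(22): 22−3=19 → t
f(5): 5−3=2 → c
q(16): 16−3=13 → n
u(20): 20−3=17 → r
z(25): 25−3=22 → w

wccagbfxtcnrw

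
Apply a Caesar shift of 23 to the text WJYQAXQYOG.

TGVNXUNVLD

W(22): 22+23=45≡19 → T
J(9): 9+23=32≡6 → G
Y(24): 24+23=47≡21 → V
Q(16): 16+23=39≡13 → N
A(0): 0+23=23 → X
X(23): 23+23=46≡20 → U
Q(16): 16+23=39≡13 → N
Y(24): 24+23=47≡21 → V
O(14): 14+23=37≡11 → L
G(6): 6+23=29≡3 → D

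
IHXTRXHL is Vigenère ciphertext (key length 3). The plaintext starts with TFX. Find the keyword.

Subtract each crib letter from the matching ciphertext letter (mod 26):
I(8)−T(19)=-11≡15 → P
H(7)−F(5)=2 → C
X(23)−X(23)=0 → A

PCA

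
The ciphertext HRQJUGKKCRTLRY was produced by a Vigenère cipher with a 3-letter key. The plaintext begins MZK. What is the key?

VSG

Subtract each crib letter from the matching ciphertext letter (mod 26):
H(7)−M(12)=-5≡21 → V
R(17)−Z(25)=-8≡18 → S
Q(16)−K(10)=6 → G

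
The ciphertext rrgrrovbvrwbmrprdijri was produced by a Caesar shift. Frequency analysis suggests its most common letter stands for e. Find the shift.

13

The most frequent ciphertext letter is r (appears 8 times).
r is position 17; e is position 4.
Shift = 13.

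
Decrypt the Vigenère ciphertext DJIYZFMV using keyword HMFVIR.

Repeat the key across the ciphertext: HMFVIRHM
D(3)−H(7): -4≡22 → W
J(9)−M(12): -3≡23 → X
I(8)−F(5): 3 → D
Y(24)−V(21): 3 → D
Z(25)−I(8): 17 → R
F(5)−R(17): -12≡14 → O
M(12)−H(7): 5 → F
V(21)−M(12): 9 → J

WXDDROFJ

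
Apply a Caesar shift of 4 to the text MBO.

M(12): 12+4=16 → Q
B(1): 1+4=5 → F
O(14): 14+4=18 → S

QFS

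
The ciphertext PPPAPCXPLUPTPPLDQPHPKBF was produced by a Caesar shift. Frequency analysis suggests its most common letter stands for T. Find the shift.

22

The most frequent ciphertext letter is P (appears 10 times).
P is position 15; T is position 19.
Shift = -4≡22.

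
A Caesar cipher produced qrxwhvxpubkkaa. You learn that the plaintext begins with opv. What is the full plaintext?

opvuftvnsziiyy

From the crib: q(16)−o(14)=2, so the shift is 2.
Subtract 2 from each ciphertext letter:
q(16): 16−2=14 → o
r(17): 17−2=15 → p
x(23): 23−2=21 → v
w(22): 22−2=20 → u
h(7): 7−2=5 → f
v(21): 21−2=19 → t
x(23): 23−2=21 → v
p(15): 15−2=13 → n
u(20): 20−2=18 → s
b(1): 1−2=-1≡25 → z
k(10): 10−2=8 → i
k(10): 10−2=8 → i
a(0): 0−2=-2≡24 → y
a(0): 0−2=-2≡24 → y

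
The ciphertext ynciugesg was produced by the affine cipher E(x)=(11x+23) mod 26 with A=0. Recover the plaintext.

The inverse of 11 mod 26 is 19, since 11·19=209≡1. Apply D(y)=19·(y−23) mod 26:
y(24): 19·(24−23)=19 → t
n(13): 19·(13−23)=-190≡18 → s
c(2): 19·(2−23)=-399≡17 → r
i(8): 19·(8−23)=-285≡1 → b
u(20): 19·(20−23)=-57≡21 → v
g(6): 19·(6−23)=-323≡15 → p
e(4): 19·(4−23)=-361≡3 → d
s(18): 19·(18−23)=-95≡9 → j
g(6): 19·(6−23)=-323≡15 → p

tsrbvpdjp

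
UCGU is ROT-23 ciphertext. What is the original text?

U(20): 20−23=-3≡23 → X
C(2): 2−23=-21≡5 → F
G(6): 6−23=-17≡9 → J
U(20): 20−23=-3≡23 → X

XFJX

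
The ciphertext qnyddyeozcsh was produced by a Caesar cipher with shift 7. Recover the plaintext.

q(16): 16−7=9 → j
n(13): 13−7=6 → g
y(24): 24−7=17 → r
d(3): 3−7=-4≡22 → w
d(3): 3−7=-4≡22 → w
y(24): 24−7=17 → r
e(4): 4−7=-3≡23 → x
o(14): 14−7=7 → h
z(25): 25−7=18 → s
c(2): 2−7=-5≡21 → v
s(18): 18−7=11 → l
h(7): 7−7=0 → a

jgrwwrxhsvla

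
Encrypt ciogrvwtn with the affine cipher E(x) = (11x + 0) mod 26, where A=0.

c(2): 11·2+0=22 → w
i(8): 11·8+0=88≡10 → k
o(14): 11·14+0=154≡24 → y
g(6): 11·6+0=66≡14 → o
r(17): 11·17+0=187≡5 → f
v(21): 11·21+0=231≡23 → x
w(22): 11·22+0=242≡8 → i
t(19): 11·19+0=209≡1 → b
n(13): 11·13+0=143≡13 → n

wkyofxibn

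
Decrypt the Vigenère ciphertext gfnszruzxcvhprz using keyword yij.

Repeat the key across the ciphertext: yijyijyijyijyij
g(6)−y(24): -18≡8 → i
f(5)−i(8): -3≡23 → x
n(13)−j(9): 4 → e
s(18)−y(24): -6≡20 → u
z(25)−i(8): 17 → r
r(17)−j(9): 8 → i
u(20)−y(24): -4≡22 → w
z(25)−i(8): 17 → r
x(23)−j(9): 14 → o
c(2)−y(24): -22≡4 → e
v(21)−i(8): 13 → n
h(7)−j(9): -2≡24 → y
p(15)−y(24): -9≡17 → r
r(17)−i(8): 9 → j
z(25)−j(9): 16 → q

ixeuriwroenyrjq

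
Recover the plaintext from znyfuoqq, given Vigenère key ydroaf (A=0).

bkhrujsn

Repeat the key across the ciphertext: ydroafyd
z(25)−y(24): 1 → b
n(13)−d(3): 10 → k
y(24)−r(17): 7 → h
f(5)−o(14): -9≡17 → r
u(20)−a(0): 20 → u
o(14)−f(5): 9 → j
q(16)−y(24): -8≡18 → s
q(16)−d(3): 13 → n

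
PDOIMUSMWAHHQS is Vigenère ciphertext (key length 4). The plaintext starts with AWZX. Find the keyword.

PHPL

Subtract each crib letter from the matching ciphertext letter (mod 26):
P(15)−A(0)=15 → P
D(3)−W(22)=-19≡7 → H
O(14)−Z(25)=-11≡15 → P
I(8)−X(23)=-15≡11 → L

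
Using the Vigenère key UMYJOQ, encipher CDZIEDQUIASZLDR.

WPXRSTKGGJGPFPP

Repeat the key across the message: UMYJOQUMYJOQUMY
C(2)+U(20): 22 → W
D(3)+M(12): 15 → P
Z(25)+Y(24): 49≡23 → X
I(8)+J(9): 17 → R
E(4)+O(14): 18 → S
D(3)+Q(16): 19 → T
Q(16)+U(20): 36≡10 → K
U(20)+M(12): 32≡6 → G
I(8)+Y(24): 32≡6 → G
A(0)+J(9): 9 → J
S(18)+O(14): 32≡6 → G
Z(25)+Q(16): 41≡15 → P
L(11)+U(20): 31≡5 → F
D(3)+M(12): 15 → P
R(17)+Y(24): 41≡15 → P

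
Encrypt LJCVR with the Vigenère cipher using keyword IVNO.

Repeat the key across the message: IVNOI
L(11)+I(8): 19 → T
J(9)+V(21): 30≡4 → E
C(2)+N(13): 15 → P
V(21)+O(14): 35≡9 → J
R(17)+I(8): 25 → Z

TEPJZ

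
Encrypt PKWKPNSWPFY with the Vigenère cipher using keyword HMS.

Repeat the key across the message: HMSHMSHMSHM
P(15)+H(7): 22 → W
K(10)+M(12): 22 → W
W(22)+S(18): 40≡14 → O
K(10)+H(7): 17 → R
P(15)+M(12): 27≡1 → B
N(13)+S(18): 31≡5 → F
S(18)+H(7): 25 → Z
W(22)+M(12): 34≡8 → I
P(15)+S(18): 33≡7 → H
F(5)+H(7): 12 → M
Y(24)+M(12): 36≡10 → K

WWORBFZIHMK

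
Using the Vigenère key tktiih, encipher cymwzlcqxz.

Repeat the key across the message: tktiihtkti
c(2)+t(19): 21 → v
y(24)+k(10): 34≡8 → i
m(12)+t(19): 31≡5 → f
w(22)+i(8): 30≡4 → e
z(25)+i(8): 33≡7 → h
l(11)+h(7): 18 → s
c(2)+t(19): 21 → v
q(16)+k(10): 26≡0 → a
x(23)+t(19): 42≡16 → q
z(25)+i(8): 33≡7 → h

vifehsvaqh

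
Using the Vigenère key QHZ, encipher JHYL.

ZOXB

Repeat the key across the message: QHZQ
J(9)+Q(16): 25 → Z
H(7)+H(7): 14 → O
Y(24)+Z(25): 49≡23 → X
L(11)+Q(16): 27≡1 → B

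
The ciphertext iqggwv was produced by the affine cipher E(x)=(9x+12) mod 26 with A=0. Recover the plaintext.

The inverse of 9 mod 26 is 3, since 9·3=27≡1. Apply D(y)=3·(y−12) mod 26:
i(8): 3·(8−12)=-12≡14 → o
q(16): 3·(16−12)=12 → m
g(6): 3·(6−12)=-18≡8 → i
g(6): 3·(6−12)=-18≡8 → i
w(22): 3·(22−12)=30≡4 → e
v(21): 3·(21−12)=27≡1 → b

omiieb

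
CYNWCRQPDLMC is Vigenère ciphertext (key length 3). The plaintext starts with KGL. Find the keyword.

Subtract each crib letter from the matching ciphertext letter (mod 26):
C(2)−K(10)=-8≡18 → S
Y(24)−G(6)=18 → S
N(13)−L(11)=2 → C

SSC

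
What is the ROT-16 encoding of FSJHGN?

VIZXWD

F(5): 5+16=21 → V
S(18): 18+16=34≡8 → I
J(9): 9+16=25 → Z
H(7): 7+16=23 → X
G(6): 6+16=22 → W
N(13): 13+16=29≡3 → D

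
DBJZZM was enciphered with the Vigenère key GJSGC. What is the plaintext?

XSRTXG

Repeat the key across the ciphertext: GJSGCG
D(3)−G(6): -3≡23 → X
B(1)−J(9): -8≡18 → S
J(9)−S(18): -9≡17 → R
Z(25)−G(6): 19 → T
Z(25)−C(2): 23 → X
M(12)−G(6): 6 → G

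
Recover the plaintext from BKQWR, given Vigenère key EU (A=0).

Repeat the key across the ciphertext: EUEUE
B(1)−E(4): -3≡23 → X
K(10)−U(20): -10≡16 → Q
Q(16)−E(4): 12 → M
W(22)−U(20): 2 → C
R(17)−E(4): 13 → N

XQMCN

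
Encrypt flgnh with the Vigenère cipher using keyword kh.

psqur

Repeat the key across the message: khkhk
f(5)+k(10): 15 → p
l(11)+h(7): 18 → s
g(6)+k(10): 16 → q
n(13)+h(7): 20 → u
h(7)+k(10): 17 → r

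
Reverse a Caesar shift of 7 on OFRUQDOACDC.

O(14): 14−7=7 → H
F(5): 5−7=-2≡24 → Y
R(17): 17−7=10 → K
U(20): 20−7=13 → N
Q(16): 16−7=9 → J
D(3): 3−7=-4≡22 → W
O(14): 14−7=7 → H
A(0): 0−7=-7≡19 → T
C(2): 2−7=-5≡21 → V
D(3): 3−7=-4≡22 → W
C(2): 2−7=-5≡21 → V

HYKNJWHTVWV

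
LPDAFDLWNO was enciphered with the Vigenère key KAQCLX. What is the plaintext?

Repeat the key across the ciphertext: KAQCLXKAQC
L(11)−K(10): 1 → B
P(15)−A(0): 15 → P
D(3)−Q(16): -13≡13 → N
A(0)−C(2): -2≡24 → Y
F(5)−L(11): -6≡20 → U
D(3)−X(23): -20≡6 → G
L(11)−K(10): 1 → B
W(22)−A(0): 22 → W
N(13)−Q(16): -3≡23 → X
O(14)−C(2): 12 → M

BPNYUGBWXM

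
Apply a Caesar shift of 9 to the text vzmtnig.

v(21): 21+9=30≡4 → e
z(25): 25+9=34≡8 → i
m(12): 12+9=21 → v
t(19): 19+9=28≡2 → c
n(13): 13+9=22 → w
i(8): 8+9=17 → r
g(6): 6+9=15 → p

eivcwrp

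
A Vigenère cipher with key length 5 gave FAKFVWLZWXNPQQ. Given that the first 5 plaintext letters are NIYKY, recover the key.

SSMVX

Subtract each crib letter from the matching ciphertext letter (mod 26):
F(5)−N(13)=-8≡18 → S
A(0)−I(8)=-8≡18 → S
K(10)−Y(24)=-14≡12 → M
F(5)−K(10)=-5≡21 → V
V(21)−Y(24)=-3≡23 → X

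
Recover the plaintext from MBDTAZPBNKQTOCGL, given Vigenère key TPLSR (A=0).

Repeat the key across the ciphertext: TPLSRTPLSRTPLSRT
M(12)−T(19): -7≡19 → T
B(1)−P(15): -14≡12 → M
D(3)−L(11): -8≡18 → S
T(19)−S(18): 1 → B
A(0)−R(17): -17≡9 → J
Z(25)−T(19): 6 → G
P(15)−P(15): 0 → A
B(1)−L(11): -10≡16 → Q
N(13)−S(18): -5≡21 → V
K(10)−R(17): -7≡19 → T
Q(16)−T(19): -3≡23 → X
T(19)−P(15): 4 → E
O(14)−L(11): 3 → D
C(2)−S(18): -16≡10 → K
G(6)−R(17): -11≡15 → P
L(11)−T(19): -8≡18 → S

TMSBJGAQVTXEDKPS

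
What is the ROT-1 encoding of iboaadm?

jcpbben

i(8): 8+1=9 → j
b(1): 1+1=2 → c
o(14): 14+1=15 → p
a(0): 0+1=1 → b
a(0): 0+1=1 → b
d(3): 3+1=4 → e
m(12): 12+1=13 → n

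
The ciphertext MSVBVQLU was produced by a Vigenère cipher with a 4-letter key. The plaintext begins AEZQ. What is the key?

MOWL

Subtract each crib letter from the matching ciphertext letter (mod 26):
M(12)−A(0)=12 → M
S(18)−E(4)=14 → O
V(21)−Z(25)=-4≡22 → W
B(1)−Q(16)=-15≡11 → L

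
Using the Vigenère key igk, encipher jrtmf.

rxdul

Repeat the key across the message: igkig
j(9)+i(8): 17 → r
r(17)+g(6): 23 → x
t(19)+k(10): 29≡3 → d
m(12)+i(8): 20 → u
f(5)+g(6): 11 → l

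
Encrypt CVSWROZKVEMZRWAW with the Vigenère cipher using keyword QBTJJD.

SWLFARPLONVCHXTF

Repeat the key across the message: QBTJJDQBTJJDQBTJ
C(2)+Q(16): 18 → S
V(21)+B(1): 22 → W
S(18)+T(19): 37≡11 → L
W(22)+J(9): 31≡5 → F
R(17)+J(9): 26≡0 → A
O(14)+D(3): 17 → R
Z(25)+Q(16): 41≡15 → P
K(10)+B(1): 11 → L
V(21)+T(19): 40≡14 → O
E(4)+J(9): 13 → N
M(12)+J(9): 21 → V
Z(25)+D(3): 28≡2 → C
R(17)+Q(16): 33≡7 → H
W(22)+B(1): 23 → X
A(0)+T(19): 19 → T
W(22)+J(9): 31≡5 → F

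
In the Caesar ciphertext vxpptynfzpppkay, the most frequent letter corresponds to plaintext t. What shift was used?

22

The most frequent ciphertext letter is p (appears 5 times).
p is position 15; t is position 19.
Shift = -4≡22.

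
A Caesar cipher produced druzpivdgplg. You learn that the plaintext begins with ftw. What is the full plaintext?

From the crib: d(3)−f(5)=-2≡24, so the shift is 24.
Subtract 24 from each ciphertext letter:
d(3): 3−24=-21≡5 → f
r(17): 17−24=-7≡19 → t
u(20): 20−24=-4≡22 → w
z(25): 25−24=1 → b
p(15): 15−24=-9≡17 → r
i(8): 8−24=-16≡10 → k
v(21): 21−24=-3≡23 → x
d(3): 3−24=-21≡5 → f
g(6): 6−24=-18≡8 → i
p(15): 15−24=-9≡17 → r
l(11): 11−24=-13≡13 → n
g(6): 6−24=-18≡8 → i

ftwbrkxfirni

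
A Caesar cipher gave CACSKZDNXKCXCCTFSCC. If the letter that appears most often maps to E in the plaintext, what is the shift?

24

The most frequent ciphertext letter is C (appears 7 times).
C is position 2; E is position 4.
Shift = -2≡24.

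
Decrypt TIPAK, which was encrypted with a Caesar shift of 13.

T(19): 19−13=6 → G
I(8): 8−13=-5≡21 → V
P(15): 15−13=2 → C
A(0): 0−13=-13≡13 → N
K(10): 10−13=-3≡23 → X

GVCNX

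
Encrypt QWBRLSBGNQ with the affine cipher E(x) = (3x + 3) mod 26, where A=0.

Q(16): 3·16+3=51≡25 → Z
W(22): 3·22+3=69≡17 → R
B(1): 3·1+3=6 → G
R(17): 3·17+3=54≡2 → C
L(11): 3·11+3=36≡10 → K
S(18): 3·18+3=57≡5 → F
B(1): 3·1+3=6 → G
G(6): 3·6+3=21 → V
N(13): 3·13+3=42≡16 → Q
Q(16): 3·16+3=51≡25 → Z

ZRGCKFGVQZ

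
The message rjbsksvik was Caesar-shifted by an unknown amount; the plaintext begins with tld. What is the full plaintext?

From the crib: r(17)−t(19)=-2≡24, so the shift is 24.
Subtract 24 from each ciphertext letter:
r(17): 17−24=-7≡19 → t
j(9): 9−24=-15≡11 → l
b(1): 1−24=-23≡3 → d
s(18): 18−24=-6≡20 → u
k(10): 10−24=-14≡12 → m
s(18): 18−24=-6≡20 → u
v(21): 21−24=-3≡23 → x
i(8): 8−24=-16≡10 → k
k(10): 10−24=-14≡12 → m

tldumuxkm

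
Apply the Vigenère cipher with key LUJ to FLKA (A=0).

QFTL

Repeat the key across the message: LUJL
F(5)+L(11): 16 → Q
L(11)+U(20): 31≡5 → F
K(10)+J(9): 19 → T
A(0)+L(11): 11 → L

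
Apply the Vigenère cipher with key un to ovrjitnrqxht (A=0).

iilwcghekkbg

Repeat the key across the message: unununununun
o(14)+u(20): 34≡8 → i
v(21)+n(13): 34≡8 → i
r(17)+u(20): 37≡11 → l
j(9)+n(13): 22 → w
i(8)+u(20): 28≡2 → c
t(19)+n(13): 32≡6 → g
n(13)+u(20): 33≡7 → h
r(17)+n(13): 30≡4 → e
q(16)+u(20): 36≡10 → k
x(23)+n(13): 36≡10 → k
h(7)+u(20): 27≡1 → b
t(19)+n(13): 32≡6 → g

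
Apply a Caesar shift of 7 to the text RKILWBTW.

YRPSDIAD

R(17): 17+7=24 → Y
K(10): 10+7=17 → R
I(8): 8+7=15 → P
L(11): 11+7=18 → S
W(22): 22+7=29≡3 → D
B(1): 1+7=8 → I
T(19): 19+7=26≡0 → A
W(22): 22+7=29≡3 → D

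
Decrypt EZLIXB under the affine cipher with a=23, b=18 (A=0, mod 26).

WPLMHX

The inverse of 23 mod 26 is 17, since 23·17=391≡1. Apply D(y)=17·(y−18) mod 26:
E(4): 17·(4−18)=-238≡22 → W
Z(25): 17·(25−18)=119≡15 → P
L(11): 17·(11−18)=-119≡11 → L
I(8): 17·(8−18)=-170≡12 → M
X(23): 17·(23−18)=85≡7 → H
B(1): 17·(1−18)=-289≡23 → X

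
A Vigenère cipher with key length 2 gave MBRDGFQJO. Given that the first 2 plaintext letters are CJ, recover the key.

KS

Subtract each crib letter from the matching ciphertext letter (mod 26):
M(12)−C(2)=10 → K
B(1)−J(9)=-8≡18 → S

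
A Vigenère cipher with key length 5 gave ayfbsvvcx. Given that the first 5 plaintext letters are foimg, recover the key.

vkxpm

Subtract each crib letter from the matching ciphertext letter (mod 26):
a(0)−f(5)=-5≡21 → v
y(24)−o(14)=10 → k
f(5)−i(8)=-3≡23 → x
b(1)−m(12)=-11≡15 → p
s(18)−g(6)=12 → m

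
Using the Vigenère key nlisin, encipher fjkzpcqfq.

Repeat the key across the message: nlisinnli
f(5)+n(13): 18 → s
j(9)+l(11): 20 → u
k(10)+i(8): 18 → s
z(25)+s(18): 43≡17 → r
p(15)+i(8): 23 → x
c(2)+n(13): 15 → p
q(16)+n(13): 29≡3 → d
f(5)+l(11): 16 → q
q(16)+i(8): 24 → y

susrxpdqy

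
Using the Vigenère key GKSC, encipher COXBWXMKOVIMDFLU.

IYPDCHEMUFAOJPDW

Repeat the key across the message: GKSCGKSCGKSCGKSC
C(2)+G(6): 8 → I
O(14)+K(10): 24 → Y
X(23)+S(18): 41≡15 → P
B(1)+C(2): 3 → D
W(22)+G(6): 28≡2 → C
X(23)+K(10): 33≡7 → H
M(12)+S(18): 30≡4 → E
K(10)+C(2): 12 → M
O(14)+G(6): 20 → U
V(21)+K(10): 31≡5 → F
I(8)+S(18): 26≡0 → A
M(12)+C(2): 14 → O
D(3)+G(6): 9 → J
F(5)+K(10): 15 → P
L(11)+S(18): 29≡3 → D
U(20)+C(2): 22 → W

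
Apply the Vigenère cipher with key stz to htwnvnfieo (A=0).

Repeat the key across the message: stzstzstzs
h(7)+s(18): 25 → z
t(19)+t(19): 38≡12 → m
w(22)+z(25): 47≡21 → v
n(13)+s(18): 31≡5 → f
v(21)+t(19): 40≡14 → o
n(13)+z(25): 38≡12 → m
f(5)+s(18): 23 → x
i(8)+t(19): 27≡1 → b
e(4)+z(25): 29≡3 → d
o(14)+s(18): 32≡6 → g

zmvfomxbdg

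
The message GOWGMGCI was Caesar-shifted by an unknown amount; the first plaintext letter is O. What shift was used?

From the crib: G(6)−O(14)=-8≡18, so the shift is 18.

18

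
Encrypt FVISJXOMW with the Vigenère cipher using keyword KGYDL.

Repeat the key across the message: KGYDLKGYD
F(5)+K(10): 15 → P
V(21)+G(6): 27≡1 → B
I(8)+Y(24): 32≡6 → G
S(18)+D(3): 21 → V
J(9)+L(11): 20 → U
X(23)+K(10): 33≡7 → H
O(14)+G(6): 20 → U
M(12)+Y(24): 36≡10 → K
W(22)+D(3): 25 → Z

PBGVUHUKZ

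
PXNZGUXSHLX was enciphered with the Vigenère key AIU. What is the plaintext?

PPTZYAXKNLP

Repeat the key across the ciphertext: AIUAIUAIUAI
P(15)−A(0): 15 → P
X(23)−I(8): 15 → P
N(13)−U(20): -7≡19 → T
Z(25)−A(0): 25 → Z
G(6)−I(8): -2≡24 → Y
U(20)−U(20): 0 → A
X(23)−A(0): 23 → X
S(18)−I(8): 10 → K
H(7)−U(20): -13≡13 → N
L(11)−A(0): 11 → L
X(23)−I(8): 15 → P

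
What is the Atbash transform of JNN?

J(9) → Q(16)
N(13) → M(12)
N(13) → M(12)

QMM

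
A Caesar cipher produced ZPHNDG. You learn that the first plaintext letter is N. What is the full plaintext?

NDVBRU

From the crib: Z(25)−N(13)=12, so the shift is 12.
Subtract 12 from each ciphertext letter:
Z(25): 25−12=13 → N
P(15): 15−12=3 → D
H(7): 7−12=-5≡21 → V
N(13): 13−12=1 → B
D(3): 3−12=-9≡17 → R
G(6): 6−12=-6≡20 → U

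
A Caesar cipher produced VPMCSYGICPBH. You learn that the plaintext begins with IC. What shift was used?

From the crib: V(21)−I(8)=13, so the shift is 13.

13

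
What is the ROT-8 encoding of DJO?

LRW

D(3): 3+8=11 → L
J(9): 9+8=17 → R
O(14): 14+8=22 → W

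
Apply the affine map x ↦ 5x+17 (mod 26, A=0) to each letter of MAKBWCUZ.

M(12): 5·12+17=77≡25 → Z
A(0): 5·0+17=17 → R
K(10): 5·10+17=67≡15 → P
B(1): 5·1+17=22 → W
W(22): 5·22+17=127≡23 → X
C(2): 5·2+17=27≡1 → B
U(20): 5·20+17=117≡13 → N
Z(25): 5·25+17=142≡12 → M

ZRPWXBNM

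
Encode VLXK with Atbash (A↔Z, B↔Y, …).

V(21) → E(4)
L(11) → O(14)
X(23) → C(2)
K(10) → P(15)

EOCP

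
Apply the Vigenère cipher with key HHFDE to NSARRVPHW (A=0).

UZFUVCWMZ

Repeat the key across the message: HHFDEHHFD
N(13)+H(7): 20 → U
S(18)+H(7): 25 → Z
A(0)+F(5): 5 → F
R(17)+D(3): 20 → U
R(17)+E(4): 21 → V
V(21)+H(7): 28≡2 → C
P(15)+H(7): 22 → W
H(7)+F(5): 12 → M
W(22)+D(3): 25 → Z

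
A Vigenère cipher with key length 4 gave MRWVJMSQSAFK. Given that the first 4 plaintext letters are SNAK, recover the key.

UEWL

Subtract each crib letter from the matching ciphertext letter (mod 26):
M(12)−S(18)=-6≡20 → U
R(17)−N(13)=4 → E
W(22)−A(0)=22 → W
V(21)−K(10)=11 → L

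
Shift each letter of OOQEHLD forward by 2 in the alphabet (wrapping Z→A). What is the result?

QQSGJNF

O(14): 14+2=16 → Q
O(14): 14+2=16 → Q
Q(16): 16+2=18 → S
E(4): 4+2=6 → G
H(7): 7+2=9 → J
L(11): 11+2=13 → N
D(3): 3+2=5 → F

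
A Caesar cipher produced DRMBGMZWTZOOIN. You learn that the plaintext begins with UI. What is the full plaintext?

From the crib: D(3)−U(20)=-17≡9, so the shift is 9.
Subtract 9 from each ciphertext letter:
D(3): 3−9=-6≡20 → U
R(17): 17−9=8 → I
M(12): 12−9=3 → D
B(1): 1−9=-8≡18 → S
G(6): 6−9=-3≡23 → X
M(12): 12−9=3 → D
Z(25): 25−9=16 → Q
W(22): 22−9=13 → N
T(19): 19−9=10 → K
Z(25): 25−9=16 → Q
O(14): 14−9=5 → F
O(14): 14−9=5 → F
I(8): 8−9=-1≡25 → Z
N(13): 13−9=4 → E

UIDSXDQNKQFFZE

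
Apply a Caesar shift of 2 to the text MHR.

M(12): 12+2=14 → O
H(7): 7+2=9 → J
R(17): 17+2=19 → T

OJT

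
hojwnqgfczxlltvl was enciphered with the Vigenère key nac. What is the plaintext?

uohjnotfamxjytty

Repeat the key across the ciphertext: nacnacnacnacnacn
h(7)−n(13): -6≡20 → u
o(14)−a(0): 14 → o
j(9)−c(2): 7 → h
w(22)−n(13): 9 → j
n(13)−a(0): 13 → n
q(16)−c(2): 14 → o
g(6)−n(13): -7≡19 → t
f(5)−a(0): 5 → f
c(2)−c(2): 0 → a
z(25)−n(13): 12 → m
x(23)−a(0): 23 → x
l(11)−c(2): 9 → j
l(11)−n(13): -2≡24 → y
t(19)−a(0): 19 → t
v(21)−c(2): 19 → t
l(11)−n(13): -2≡24 → y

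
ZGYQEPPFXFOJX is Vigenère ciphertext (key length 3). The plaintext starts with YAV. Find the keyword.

Subtract each crib letter from the matching ciphertext letter (mod 26):
Z(25)−Y(24)=1 → B
G(6)−A(0)=6 → G
Y(24)−V(21)=3 → D

BGD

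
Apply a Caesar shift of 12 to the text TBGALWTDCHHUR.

T(19): 19+12=31≡5 → F
B(1): 1+12=13 → N
G(6): 6+12=18 → S
A(0): 0+12=12 → M
L(11): 11+12=23 → X
W(22): 22+12=34≡8 → I
T(19): 19+12=31≡5 → F
D(3): 3+12=15 → P
C(2): 2+12=14 → O
H(7): 7+12=19 → T
H(7): 7+12=19 → T
U(20): 20+12=32≡6 → G
R(17): 17+12=29≡3 → D

FNSMXIFPOTTGD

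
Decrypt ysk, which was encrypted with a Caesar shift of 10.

oia

y(24): 24−10=14 → o
s(18): 18−10=8 → i
k(10): 10−10=0 → a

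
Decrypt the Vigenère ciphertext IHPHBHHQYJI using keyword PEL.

Repeat the key across the ciphertext: PELPELPELPE
I(8)−P(15): -7≡19 → T
H(7)−E(4): 3 → D
P(15)−L(11): 4 → E
H(7)−P(15): -8≡18 → S
B(1)−E(4): -3≡23 → X
H(7)−L(11): -4≡22 → W
H(7)−P(15): -8≡18 → S
Q(16)−E(4): 12 → M
Y(24)−L(11): 13 → N
J(9)−P(15): -6≡20 → U
I(8)−E(4): 4 → E

TDESXWSMNUE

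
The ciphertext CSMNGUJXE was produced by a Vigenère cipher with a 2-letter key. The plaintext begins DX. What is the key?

Subtract each crib letter from the matching ciphertext letter (mod 26):
C(2)−D(3)=-1≡25 → Z
S(18)−X(23)=-5≡21 → V

ZV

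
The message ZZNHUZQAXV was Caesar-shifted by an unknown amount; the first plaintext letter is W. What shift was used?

3

From the crib: Z(25)−W(22)=3, so the shift is 3.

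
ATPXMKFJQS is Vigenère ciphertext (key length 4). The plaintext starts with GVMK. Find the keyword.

UYDN

Subtract each crib letter from the matching ciphertext letter (mod 26):
A(0)−G(6)=-6≡20 → U
T(19)−V(21)=-2≡24 → Y
P(15)−M(12)=3 → D
X(23)−K(10)=13 → N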